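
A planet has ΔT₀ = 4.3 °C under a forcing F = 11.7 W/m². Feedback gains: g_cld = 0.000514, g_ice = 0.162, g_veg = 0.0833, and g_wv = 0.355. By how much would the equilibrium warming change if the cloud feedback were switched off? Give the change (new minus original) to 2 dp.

Original: g = 0.600814, ΔT = 4.3/(1−0.600814) = 10.7719 °C.
Without cloud: g' = 0.6003, ΔT' = 4.3/(1−0.6003) = 10.7581 °C.
Change = 10.7581 − 10.7719 = -0.01 °C.

-0.01 °C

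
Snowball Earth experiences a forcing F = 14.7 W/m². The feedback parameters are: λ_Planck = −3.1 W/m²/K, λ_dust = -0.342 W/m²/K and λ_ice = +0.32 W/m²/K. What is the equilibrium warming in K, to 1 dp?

Net feedback parameter λ = (−3.1) + (-0.342) + (+0.32) = -3.122 W/m²/K.
ΔT = −F/λ = −14.7/(-3.122) = 4.7 K.

4.7 K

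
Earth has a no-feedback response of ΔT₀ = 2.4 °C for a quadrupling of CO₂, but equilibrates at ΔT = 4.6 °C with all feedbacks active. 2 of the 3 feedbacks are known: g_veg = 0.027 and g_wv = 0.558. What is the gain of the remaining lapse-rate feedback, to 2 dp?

Amplification A = ΔT/ΔT₀ = 4.6/2.4 = 1.917.
Total gain g = 1 − 1/A = 1 − 1/1.917 = 0.4784.
Known gains sum to 0.027 + 0.558 = 0.585.
g_lr = 0.4784 − 0.585 = -0.11.

-0.11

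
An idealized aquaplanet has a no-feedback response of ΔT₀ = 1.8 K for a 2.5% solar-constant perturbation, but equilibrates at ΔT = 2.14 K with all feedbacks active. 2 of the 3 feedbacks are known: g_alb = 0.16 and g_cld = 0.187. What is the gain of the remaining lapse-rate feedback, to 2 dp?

-0.19

Amplification A = ΔT/ΔT₀ = 2.14/1.8 = 1.189.
Total gain g = 1 − 1/A = 1 − 1/1.189 = 0.159.
Known gains sum to 0.16 + 0.187 = 0.347.
g_lr = 0.159 − 0.347 = -0.19.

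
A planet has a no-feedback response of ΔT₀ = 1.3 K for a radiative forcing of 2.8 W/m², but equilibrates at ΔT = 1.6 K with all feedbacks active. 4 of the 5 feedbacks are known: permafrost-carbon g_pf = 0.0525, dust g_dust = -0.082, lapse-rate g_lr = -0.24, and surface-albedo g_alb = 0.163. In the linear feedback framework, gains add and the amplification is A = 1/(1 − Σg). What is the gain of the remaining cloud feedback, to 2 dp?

Amplification A = ΔT/ΔT₀ = 1.6/1.3 = 1.231.
Total gain g = 1 − 1/A = 1 − 1/1.231 = 0.1877.
Known gains sum to 0.0525 − 0.082 − 0.24 + 0.163 = -0.1065.
g_cld = 0.1877 + 0.1065 = 0.29.

0.29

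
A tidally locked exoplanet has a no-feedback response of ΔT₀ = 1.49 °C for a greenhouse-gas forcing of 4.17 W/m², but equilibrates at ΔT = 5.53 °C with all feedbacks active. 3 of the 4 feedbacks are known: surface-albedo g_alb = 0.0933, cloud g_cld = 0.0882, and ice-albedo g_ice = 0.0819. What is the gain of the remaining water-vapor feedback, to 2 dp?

Amplification A = ΔT/ΔT₀ = 5.53/1.49 = 3.711.
Total gain g = 1 − 1/A = 1 − 1/3.711 = 0.7305.
Known gains sum to 0.0933 + 0.0882 + 0.0819 = 0.2634.
g_wv = 0.7305 − 0.2634 = 0.47.

0.47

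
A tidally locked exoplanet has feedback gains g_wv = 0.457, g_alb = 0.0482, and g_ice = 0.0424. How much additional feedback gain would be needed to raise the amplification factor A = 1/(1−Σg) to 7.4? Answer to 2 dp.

0.32

Current total gain = 0.5476.
Target gain for A = 7.4: g* = 1 − 1/7.4 = 0.8649.
Additional gain needed = 0.8649 − 0.5476 = 0.32.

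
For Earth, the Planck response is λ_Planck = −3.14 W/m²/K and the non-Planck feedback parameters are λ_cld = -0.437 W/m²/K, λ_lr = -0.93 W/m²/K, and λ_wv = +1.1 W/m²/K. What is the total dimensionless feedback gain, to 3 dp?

-0.085

Convert to gains: g_cld = -0.437/3.14 = -0.1392; g_lr = -0.93/3.14 = -0.2962; g_wv = 1.1/3.14 = 0.3503.
Total gain g = -0.0851.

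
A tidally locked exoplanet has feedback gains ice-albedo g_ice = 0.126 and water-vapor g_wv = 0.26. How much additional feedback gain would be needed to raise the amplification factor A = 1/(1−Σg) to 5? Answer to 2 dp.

Current total gain = 0.386.
Target gain for A = 5: g* = 1 − 1/5 = 0.8.
Additional gain needed = 0.8 − 0.386 = 0.41.

0.41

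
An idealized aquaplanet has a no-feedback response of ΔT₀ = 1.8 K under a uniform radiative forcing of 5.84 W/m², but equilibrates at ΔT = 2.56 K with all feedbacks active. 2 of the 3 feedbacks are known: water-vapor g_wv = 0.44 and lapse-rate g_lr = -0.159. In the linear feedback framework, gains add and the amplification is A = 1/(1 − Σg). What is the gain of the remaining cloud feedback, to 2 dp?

Amplification A = ΔT/ΔT₀ = 2.56/1.8 = 1.422.
Total gain g = 1 − 1/A = 1 − 1/1.422 = 0.2968.
Known gains sum to 0.44 − 0.159 = 0.281.
g_cld = 0.2968 − 0.281 = 0.02.

0.02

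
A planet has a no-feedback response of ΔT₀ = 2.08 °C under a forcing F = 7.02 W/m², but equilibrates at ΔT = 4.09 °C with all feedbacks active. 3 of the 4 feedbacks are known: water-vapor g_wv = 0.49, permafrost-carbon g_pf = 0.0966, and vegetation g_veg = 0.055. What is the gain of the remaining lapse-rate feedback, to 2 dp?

Amplification A = ΔT/ΔT₀ = 4.09/2.08 = 1.966.
Total gain g = 1 − 1/A = 1 − 1/1.966 = 0.4914.
Known gains sum to 0.49 + 0.0966 + 0.055 = 0.6416.
g_lr = 0.4914 − 0.6416 = -0.15.

-0.15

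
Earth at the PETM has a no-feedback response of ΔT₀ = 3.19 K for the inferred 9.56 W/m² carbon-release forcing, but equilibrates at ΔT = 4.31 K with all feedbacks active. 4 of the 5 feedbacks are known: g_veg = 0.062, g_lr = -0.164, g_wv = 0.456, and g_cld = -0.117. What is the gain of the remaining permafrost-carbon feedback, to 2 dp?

0.02

Amplification A = ΔT/ΔT₀ = 4.31/3.19 = 1.351.
Total gain g = 1 − 1/A = 1 − 1/1.351 = 0.2598.
Known gains sum to 0.062 − 0.164 + 0.456 − 0.117 = 0.237.
g_pf = 0.2598 − 0.237 = 0.02.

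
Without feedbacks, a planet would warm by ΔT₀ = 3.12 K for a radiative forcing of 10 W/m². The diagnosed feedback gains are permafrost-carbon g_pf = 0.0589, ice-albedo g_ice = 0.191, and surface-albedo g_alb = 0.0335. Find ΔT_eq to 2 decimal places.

4.35 K

Total gain g = 0.0589 + 0.191 + 0.0335 = 0.2834.
Amplification A = 1/(1 − 0.2834) = 1.395.
ΔT = 3.12 × 1.395 = 4.35 K.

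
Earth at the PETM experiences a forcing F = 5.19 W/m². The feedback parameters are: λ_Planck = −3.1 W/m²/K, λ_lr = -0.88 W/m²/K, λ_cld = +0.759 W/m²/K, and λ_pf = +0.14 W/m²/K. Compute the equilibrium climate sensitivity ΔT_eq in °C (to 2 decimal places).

Net feedback parameter λ = (−3.1) + (-0.88) + (+0.759) + (+0.14) = -3.081 W/m²/K.
ΔT = −F/λ = −5.19/(-3.081) = 1.68 °C.

1.68 °C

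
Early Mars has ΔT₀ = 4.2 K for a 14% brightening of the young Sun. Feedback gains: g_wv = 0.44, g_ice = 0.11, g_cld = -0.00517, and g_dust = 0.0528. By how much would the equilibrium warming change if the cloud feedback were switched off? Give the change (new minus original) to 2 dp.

Original: g = 0.59763, ΔT = 4.2/(1−0.59763) = 10.4382 K.
Without cloud: g' = 0.6028, ΔT' = 4.2/(1−0.6028) = 10.5740 K.
Change = 10.5740 − 10.4382 = 0.14 K.

0.14 K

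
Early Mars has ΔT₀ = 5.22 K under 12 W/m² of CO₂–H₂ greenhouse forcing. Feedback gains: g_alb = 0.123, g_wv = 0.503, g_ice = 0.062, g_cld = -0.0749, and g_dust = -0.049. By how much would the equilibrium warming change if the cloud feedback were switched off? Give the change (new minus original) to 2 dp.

Original: g = 0.5641, ΔT = 5.22/(1−0.5641) = 11.9752 K.
Without cloud: g' = 0.639, ΔT' = 5.22/(1−0.639) = 14.4598 K.
Change = 14.4598 − 11.9752 = 2.48 K.

2.48 K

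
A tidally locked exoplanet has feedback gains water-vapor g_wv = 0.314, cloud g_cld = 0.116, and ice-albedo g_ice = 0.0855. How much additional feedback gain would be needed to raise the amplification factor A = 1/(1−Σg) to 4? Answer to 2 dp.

Current total gain = 0.5155.
Target gain for A = 4: g* = 1 − 1/4 = 0.75.
Additional gain needed = 0.75 − 0.5155 = 0.23.

0.23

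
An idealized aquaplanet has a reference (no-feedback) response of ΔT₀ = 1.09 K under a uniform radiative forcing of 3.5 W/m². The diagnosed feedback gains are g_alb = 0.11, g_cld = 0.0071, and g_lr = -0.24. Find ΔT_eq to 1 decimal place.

1.0 K

Total gain g = 0.11 + 0.0071 − 0.24 = -0.1229.
Amplification A = 1/(1 + 0.1229) = 0.8906.
ΔT = 1.09 × 0.8906 = 1.0 K.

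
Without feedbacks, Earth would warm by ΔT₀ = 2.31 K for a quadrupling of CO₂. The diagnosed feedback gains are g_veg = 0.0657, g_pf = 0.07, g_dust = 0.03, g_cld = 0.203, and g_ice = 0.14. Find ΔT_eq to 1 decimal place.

Total gain g = 0.0657 + 0.07 + 0.03 + 0.203 + 0.14 = 0.5087.
Amplification A = 1/(1 − 0.5087) = 2.035.
ΔT = 2.31 × 2.035 = 4.7 K.

4.7 K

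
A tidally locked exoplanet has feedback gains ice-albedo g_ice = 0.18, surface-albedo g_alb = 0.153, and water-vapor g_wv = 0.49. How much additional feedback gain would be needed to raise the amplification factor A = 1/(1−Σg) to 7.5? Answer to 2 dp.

Current total gain = 0.823.
Target gain for A = 7.5: g* = 1 − 1/7.5 = 0.8667.
Additional gain needed = 0.8667 − 0.823 = 0.04.

0.04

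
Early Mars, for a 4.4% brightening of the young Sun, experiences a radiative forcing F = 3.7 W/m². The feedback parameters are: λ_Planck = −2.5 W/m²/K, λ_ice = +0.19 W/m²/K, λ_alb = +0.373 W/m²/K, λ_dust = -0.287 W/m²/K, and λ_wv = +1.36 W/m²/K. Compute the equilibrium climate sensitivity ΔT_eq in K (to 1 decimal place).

Net feedback parameter λ = (−2.5) + (+0.19) + (+0.373) + (-0.287) + (+1.36) = -0.864 W/m²/K.
ΔT = −F/λ = −3.7/(-0.864) = 4.3 K.

4.3 K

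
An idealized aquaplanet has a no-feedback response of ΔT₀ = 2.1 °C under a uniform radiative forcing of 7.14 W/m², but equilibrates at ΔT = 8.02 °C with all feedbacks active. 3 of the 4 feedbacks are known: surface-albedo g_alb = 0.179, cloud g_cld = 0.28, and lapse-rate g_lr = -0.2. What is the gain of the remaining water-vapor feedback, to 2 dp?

0.48

Amplification A = ΔT/ΔT₀ = 8.02/2.1 = 3.819.
Total gain g = 1 − 1/A = 1 − 1/3.819 = 0.7382.
Known gains sum to 0.179 + 0.28 − 0.2 = 0.259.
g_wv = 0.7382 − 0.259 = 0.48.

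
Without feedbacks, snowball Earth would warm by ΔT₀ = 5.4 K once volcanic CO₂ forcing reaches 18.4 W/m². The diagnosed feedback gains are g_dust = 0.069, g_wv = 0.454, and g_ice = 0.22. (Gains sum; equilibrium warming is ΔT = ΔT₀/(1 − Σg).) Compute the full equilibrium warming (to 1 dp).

21.0 K

Total gain g = 0.069 + 0.454 + 0.22 = 0.743.
Amplification A = 1/(1 − 0.743) = 3.891.
ΔT = 5.4 × 3.891 = 21.0 K.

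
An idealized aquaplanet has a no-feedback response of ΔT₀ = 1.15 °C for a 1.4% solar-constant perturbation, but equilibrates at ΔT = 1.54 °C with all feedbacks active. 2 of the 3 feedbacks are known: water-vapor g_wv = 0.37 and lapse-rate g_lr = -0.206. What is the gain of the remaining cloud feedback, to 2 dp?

0.09

Amplification A = ΔT/ΔT₀ = 1.54/1.15 = 1.339.
Total gain g = 1 − 1/A = 1 − 1/1.339 = 0.2532.
Known gains sum to 0.37 − 0.206 = 0.164.
g_cld = 0.2532 − 0.164 = 0.09.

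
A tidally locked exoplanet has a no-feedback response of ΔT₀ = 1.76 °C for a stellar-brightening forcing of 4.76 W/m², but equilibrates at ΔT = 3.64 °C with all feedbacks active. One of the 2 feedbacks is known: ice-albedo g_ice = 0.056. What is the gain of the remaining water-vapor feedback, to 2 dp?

0.46

Amplification A = ΔT/ΔT₀ = 3.64/1.76 = 2.068.
Total gain g = 1 − 1/A = 1 − 1/2.068 = 0.5164.
The known gain is 0.056.
g_wv = 0.5164 − 0.056 = 0.46.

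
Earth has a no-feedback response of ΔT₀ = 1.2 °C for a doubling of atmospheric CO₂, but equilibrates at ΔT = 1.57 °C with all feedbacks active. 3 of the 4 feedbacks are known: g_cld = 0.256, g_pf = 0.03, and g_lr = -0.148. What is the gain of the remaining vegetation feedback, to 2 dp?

Amplification A = ΔT/ΔT₀ = 1.57/1.2 = 1.308.
Total gain g = 1 − 1/A = 1 − 1/1.308 = 0.2355.
Known gains sum to 0.256 + 0.03 − 0.148 = 0.138.
g_veg = 0.2355 − 0.138 = 0.10.

0.10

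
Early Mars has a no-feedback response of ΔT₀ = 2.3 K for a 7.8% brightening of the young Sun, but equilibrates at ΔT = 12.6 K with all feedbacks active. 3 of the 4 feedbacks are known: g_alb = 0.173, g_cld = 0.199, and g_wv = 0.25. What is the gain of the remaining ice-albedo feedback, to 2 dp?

0.20

Amplification A = ΔT/ΔT₀ = 12.6/2.3 = 5.478.
Total gain g = 1 − 1/A = 1 − 1/5.478 = 0.8175.
Known gains sum to 0.173 + 0.199 + 0.25 = 0.622.
g_ice = 0.8175 − 0.622 = 0.20.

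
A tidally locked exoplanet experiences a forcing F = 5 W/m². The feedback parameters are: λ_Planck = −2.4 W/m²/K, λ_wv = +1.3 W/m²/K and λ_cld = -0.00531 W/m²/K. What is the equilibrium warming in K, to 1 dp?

Net feedback parameter λ = (−2.4) + (+1.3) + (-0.00531) = -1.10531 W/m²/K.
ΔT = −F/λ = −5/(-1.10531) = 4.5 K.

4.5 K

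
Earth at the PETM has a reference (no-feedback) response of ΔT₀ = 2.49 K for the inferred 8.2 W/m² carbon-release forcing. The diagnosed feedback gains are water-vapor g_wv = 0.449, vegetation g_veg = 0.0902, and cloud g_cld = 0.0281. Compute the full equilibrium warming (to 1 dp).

5.8 K

Total gain g = 0.449 + 0.0902 + 0.0281 = 0.5673.
Amplification A = 1/(1 − 0.5673) = 2.311.
ΔT = 2.49 × 2.311 = 5.8 K.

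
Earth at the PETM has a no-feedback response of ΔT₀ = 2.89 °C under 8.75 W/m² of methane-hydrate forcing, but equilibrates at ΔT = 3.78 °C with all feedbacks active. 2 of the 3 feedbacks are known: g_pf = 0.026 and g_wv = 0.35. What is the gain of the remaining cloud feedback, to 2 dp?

Amplification A = ΔT/ΔT₀ = 3.78/2.89 = 1.308.
Total gain g = 1 − 1/A = 1 − 1/1.308 = 0.2355.
Known gains sum to 0.026 + 0.35 = 0.376.
g_cld = 0.2355 − 0.376 = -0.14.

-0.14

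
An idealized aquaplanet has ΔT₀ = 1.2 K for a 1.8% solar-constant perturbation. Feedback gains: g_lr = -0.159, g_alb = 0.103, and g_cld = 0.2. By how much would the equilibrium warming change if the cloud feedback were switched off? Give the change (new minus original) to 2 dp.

-0.27 K

Original: g = 0.144, ΔT = 1.2/(1−0.144) = 1.4019 K.
Without cloud: g' = -0.056, ΔT' = 1.2/(1+0.056) = 1.1364 K.
Change = 1.1364 − 1.4019 = -0.27 K.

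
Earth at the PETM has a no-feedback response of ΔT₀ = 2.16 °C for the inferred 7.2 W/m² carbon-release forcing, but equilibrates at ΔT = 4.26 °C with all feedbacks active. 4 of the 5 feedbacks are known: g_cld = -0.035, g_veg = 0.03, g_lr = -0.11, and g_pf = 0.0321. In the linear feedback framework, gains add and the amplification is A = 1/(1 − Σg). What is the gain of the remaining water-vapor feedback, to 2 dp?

0.58

Amplification A = ΔT/ΔT₀ = 4.26/2.16 = 1.972.
Total gain g = 1 − 1/A = 1 − 1/1.972 = 0.4929.
Known gains sum to -0.035 + 0.03 − 0.11 + 0.0321 = -0.0829.
g_wv = 0.4929 + 0.0829 = 0.58.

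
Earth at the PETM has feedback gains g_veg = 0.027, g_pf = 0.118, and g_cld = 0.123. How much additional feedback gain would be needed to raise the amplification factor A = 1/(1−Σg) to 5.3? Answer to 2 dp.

0.54

Current total gain = 0.268.
Target gain for A = 5.3: g* = 1 − 1/5.3 = 0.8113.
Additional gain needed = 0.8113 − 0.268 = 0.54.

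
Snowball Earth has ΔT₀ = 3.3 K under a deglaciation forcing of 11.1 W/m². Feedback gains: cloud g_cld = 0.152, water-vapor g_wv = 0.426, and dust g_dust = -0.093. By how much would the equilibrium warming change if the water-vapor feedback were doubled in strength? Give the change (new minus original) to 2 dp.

Original: g = 0.485, ΔT = 3.3/(1−0.485) = 6.4078 K.
With doubled water-vapor: g' = 0.911, ΔT' = 3.3/(1−0.911) = 37.0787 K.
Change = 37.0787 − 6.4078 = 30.67 K.

30.67 K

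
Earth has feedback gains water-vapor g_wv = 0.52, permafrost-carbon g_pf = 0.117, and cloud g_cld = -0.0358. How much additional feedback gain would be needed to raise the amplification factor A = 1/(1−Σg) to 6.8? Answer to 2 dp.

0.25

Current total gain = 0.6012.
Target gain for A = 6.8: g* = 1 − 1/6.8 = 0.8529.
Additional gain needed = 0.8529 − 0.6012 = 0.25.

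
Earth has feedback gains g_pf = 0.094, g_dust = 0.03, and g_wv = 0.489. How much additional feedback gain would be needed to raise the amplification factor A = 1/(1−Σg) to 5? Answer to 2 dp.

Current total gain = 0.613.
Target gain for A = 5: g* = 1 − 1/5 = 0.8.
Additional gain needed = 0.8 − 0.613 = 0.19.

0.19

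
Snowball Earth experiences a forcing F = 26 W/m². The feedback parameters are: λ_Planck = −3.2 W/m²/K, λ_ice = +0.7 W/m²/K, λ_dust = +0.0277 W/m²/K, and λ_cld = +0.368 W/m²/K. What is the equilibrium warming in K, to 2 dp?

12.36 K

Net feedback parameter λ = (−3.2) + (+0.7) + (+0.0277) + (+0.368) = -2.1043 W/m²/K.
ΔT = −F/λ = −26/(-2.1043) = 12.36 K.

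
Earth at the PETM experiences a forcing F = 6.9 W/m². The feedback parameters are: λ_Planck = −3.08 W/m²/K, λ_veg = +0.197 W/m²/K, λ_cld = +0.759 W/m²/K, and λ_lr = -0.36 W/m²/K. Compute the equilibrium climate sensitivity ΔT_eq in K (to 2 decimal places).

Net feedback parameter λ = (−3.08) + (+0.197) + (+0.759) + (-0.36) = -2.484 W/m²/K.
ΔT = −F/λ = −6.9/(-2.484) = 2.78 K.

2.78 K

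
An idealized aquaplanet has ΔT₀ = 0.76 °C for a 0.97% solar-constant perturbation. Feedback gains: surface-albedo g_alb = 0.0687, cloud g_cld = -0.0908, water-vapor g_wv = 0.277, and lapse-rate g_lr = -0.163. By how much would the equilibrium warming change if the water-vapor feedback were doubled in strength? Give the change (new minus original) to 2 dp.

0.37 °C

Original: g = 0.0919, ΔT = 0.76/(1−0.0919) = 0.8369 °C.
With doubled water-vapor: g' = 0.3689, ΔT' = 0.76/(1−0.3689) = 1.2042 °C.
Change = 1.2042 − 0.8369 = 0.37 °C.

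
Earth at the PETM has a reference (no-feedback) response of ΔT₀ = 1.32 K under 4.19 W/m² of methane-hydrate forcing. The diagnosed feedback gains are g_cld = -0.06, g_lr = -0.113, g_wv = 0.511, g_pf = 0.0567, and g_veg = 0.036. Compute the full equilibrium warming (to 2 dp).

2.32 K

Total gain g = -0.06 − 0.113 + 0.511 + 0.0567 + 0.036 = 0.4307.
Amplification A = 1/(1 − 0.4307) = 1.757.
ΔT = 1.32 × 1.757 = 2.32 K.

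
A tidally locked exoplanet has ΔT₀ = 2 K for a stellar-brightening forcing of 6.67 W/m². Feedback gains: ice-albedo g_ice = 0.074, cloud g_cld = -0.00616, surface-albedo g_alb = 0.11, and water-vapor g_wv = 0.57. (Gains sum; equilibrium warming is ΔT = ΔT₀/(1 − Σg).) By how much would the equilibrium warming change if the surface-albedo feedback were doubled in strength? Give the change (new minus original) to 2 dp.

Original: g = 0.74784, ΔT = 2/(1−0.74784) = 7.9315 K.
With doubled surface-albedo: g' = 0.85784, ΔT' = 2/(1−0.85784) = 14.0687 K.
Change = 14.0687 − 7.9315 = 6.14 K.

6.14 K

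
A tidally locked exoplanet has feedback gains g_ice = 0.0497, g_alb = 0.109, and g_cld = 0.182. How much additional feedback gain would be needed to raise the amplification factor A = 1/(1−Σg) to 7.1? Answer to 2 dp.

Current total gain = 0.3407.
Target gain for A = 7.1: g* = 1 − 1/7.1 = 0.8592.
Additional gain needed = 0.8592 − 0.3407 = 0.52.

0.52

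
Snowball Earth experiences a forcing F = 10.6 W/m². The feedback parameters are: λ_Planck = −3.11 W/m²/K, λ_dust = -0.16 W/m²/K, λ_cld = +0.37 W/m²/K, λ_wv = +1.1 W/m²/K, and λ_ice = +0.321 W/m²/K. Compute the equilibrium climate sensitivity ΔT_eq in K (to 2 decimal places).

7.17 K

Net feedback parameter λ = (−3.11) + (-0.16) + (+0.37) + (+1.1) + (+0.321) = -1.479 W/m²/K.
ΔT = −F/λ = −10.6/(-1.479) = 7.17 K.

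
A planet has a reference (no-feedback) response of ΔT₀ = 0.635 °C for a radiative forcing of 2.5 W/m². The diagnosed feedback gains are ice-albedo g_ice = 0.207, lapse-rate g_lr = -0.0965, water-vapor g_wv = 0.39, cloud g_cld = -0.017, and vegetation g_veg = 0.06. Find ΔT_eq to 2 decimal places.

Total gain g = 0.207 − 0.0965 + 0.39 − 0.017 + 0.06 = 0.5435.
Amplification A = 1/(1 − 0.5435) = 2.191.
ΔT = 0.635 × 2.191 = 1.39 °C.

1.39 °C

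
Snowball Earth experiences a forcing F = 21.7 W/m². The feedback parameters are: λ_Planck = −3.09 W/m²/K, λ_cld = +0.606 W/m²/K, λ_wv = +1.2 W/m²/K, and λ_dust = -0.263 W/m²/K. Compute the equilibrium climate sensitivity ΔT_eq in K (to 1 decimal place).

Net feedback parameter λ = (−3.09) + (+0.606) + (+1.2) + (-0.263) = -1.547 W/m²/K.
ΔT = −F/λ = −21.7/(-1.547) = 14.0 K.

14.0 K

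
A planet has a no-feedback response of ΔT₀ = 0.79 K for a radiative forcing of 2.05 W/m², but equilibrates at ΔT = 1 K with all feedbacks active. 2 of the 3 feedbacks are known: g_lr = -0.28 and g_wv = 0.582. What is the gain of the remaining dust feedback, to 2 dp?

Amplification A = ΔT/ΔT₀ = 1/0.79 = 1.266.
Total gain g = 1 − 1/A = 1 − 1/1.266 = 0.2101.
Known gains sum to -0.28 + 0.582 = 0.302.
g_dust = 0.2101 − 0.302 = -0.09.

-0.09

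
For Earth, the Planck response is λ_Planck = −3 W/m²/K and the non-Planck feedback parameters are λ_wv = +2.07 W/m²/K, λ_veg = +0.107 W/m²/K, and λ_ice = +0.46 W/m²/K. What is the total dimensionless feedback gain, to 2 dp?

0.88

Convert to gains: g_wv = 2.07/3 = 0.69; g_veg = 0.107/3 = 0.03567; g_ice = 0.46/3 = 0.1533.
Total gain g = 0.87897.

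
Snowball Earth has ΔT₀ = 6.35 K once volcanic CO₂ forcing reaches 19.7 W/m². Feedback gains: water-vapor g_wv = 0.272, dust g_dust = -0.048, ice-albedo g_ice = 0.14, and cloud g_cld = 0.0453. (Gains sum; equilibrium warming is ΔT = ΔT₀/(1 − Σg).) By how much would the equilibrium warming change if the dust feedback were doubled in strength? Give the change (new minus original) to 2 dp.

-0.81 K

Original: g = 0.4093, ΔT = 6.35/(1−0.4093) = 10.7500 K.
With doubled dust: g' = 0.3613, ΔT' = 6.35/(1−0.3613) = 9.9421 K.
Change = 9.9421 − 10.7500 = -0.81 K.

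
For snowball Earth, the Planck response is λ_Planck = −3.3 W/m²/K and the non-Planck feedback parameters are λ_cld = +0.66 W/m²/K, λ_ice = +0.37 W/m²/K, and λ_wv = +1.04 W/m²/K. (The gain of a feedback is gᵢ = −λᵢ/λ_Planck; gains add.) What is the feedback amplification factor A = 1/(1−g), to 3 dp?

2.683

Convert to gains: g_cld = 0.66/3.3 = 0.2; g_ice = 0.37/3.3 = 0.1121; g_wv = 1.04/3.3 = 0.3152.
Total gain g = 0.6273.
A = 1/(1 − 0.6273) = 2.683.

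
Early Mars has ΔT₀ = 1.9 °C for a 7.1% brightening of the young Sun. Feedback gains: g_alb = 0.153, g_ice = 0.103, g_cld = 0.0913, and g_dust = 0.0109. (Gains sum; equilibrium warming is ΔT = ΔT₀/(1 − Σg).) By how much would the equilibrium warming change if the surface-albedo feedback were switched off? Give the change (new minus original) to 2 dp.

-0.57 °C

Original: g = 0.3582, ΔT = 1.9/(1−0.3582) = 2.9604 °C.
Without surface-albedo: g' = 0.2052, ΔT' = 1.9/(1−0.2052) = 2.3905 °C.
Change = 2.3905 − 2.9604 = -0.57 °C.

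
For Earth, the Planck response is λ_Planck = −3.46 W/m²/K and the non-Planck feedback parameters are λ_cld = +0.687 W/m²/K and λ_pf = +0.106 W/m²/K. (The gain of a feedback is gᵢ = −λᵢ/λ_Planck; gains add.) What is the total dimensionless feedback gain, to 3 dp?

0.229

Convert to gains: g_cld = 0.687/3.46 = 0.1986; g_pf = 0.106/3.46 = 0.03064.
Total gain g = 0.22924.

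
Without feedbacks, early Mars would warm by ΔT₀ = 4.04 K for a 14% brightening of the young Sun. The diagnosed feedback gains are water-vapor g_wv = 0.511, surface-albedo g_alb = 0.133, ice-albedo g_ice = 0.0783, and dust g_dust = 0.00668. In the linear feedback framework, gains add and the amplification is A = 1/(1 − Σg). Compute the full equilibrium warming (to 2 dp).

14.91 K

Total gain g = 0.511 + 0.133 + 0.0783 + 0.00668 = 0.72898.
Amplification A = 1/(1 − 0.72898) = 3.69.
ΔT = 4.04 × 3.69 = 14.91 K.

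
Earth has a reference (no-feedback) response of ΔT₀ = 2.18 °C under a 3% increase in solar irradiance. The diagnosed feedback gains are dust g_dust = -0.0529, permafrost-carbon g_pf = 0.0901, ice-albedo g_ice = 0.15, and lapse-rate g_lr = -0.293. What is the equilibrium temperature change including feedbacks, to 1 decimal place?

Total gain g = -0.0529 + 0.0901 + 0.15 − 0.293 = -0.1058.
Amplification A = 1/(1 + 0.1058) = 0.9043.
ΔT = 2.18 × 0.9043 = 2.0 °C.

2.0 °C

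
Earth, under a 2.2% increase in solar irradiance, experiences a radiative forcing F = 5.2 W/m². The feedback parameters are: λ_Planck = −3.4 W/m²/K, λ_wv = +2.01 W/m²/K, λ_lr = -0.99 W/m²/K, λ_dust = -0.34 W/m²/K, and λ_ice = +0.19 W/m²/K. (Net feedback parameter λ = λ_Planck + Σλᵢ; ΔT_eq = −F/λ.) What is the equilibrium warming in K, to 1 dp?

Net feedback parameter λ = (−3.4) + (+2.01) + (-0.99) + (-0.34) + (+0.19) = -2.53 W/m²/K.
ΔT = −F/λ = −5.2/(-2.53) = 2.1 K.

2.1 K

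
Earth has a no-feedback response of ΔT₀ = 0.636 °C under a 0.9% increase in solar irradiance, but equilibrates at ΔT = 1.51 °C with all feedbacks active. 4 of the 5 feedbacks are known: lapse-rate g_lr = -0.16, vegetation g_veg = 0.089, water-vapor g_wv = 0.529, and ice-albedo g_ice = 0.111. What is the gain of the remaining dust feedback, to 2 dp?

0.01

Amplification A = ΔT/ΔT₀ = 1.51/0.636 = 2.374.
Total gain g = 1 − 1/A = 1 − 1/2.374 = 0.5788.
Known gains sum to -0.16 + 0.089 + 0.529 + 0.111 = 0.569.
g_dust = 0.5788 − 0.569 = 0.01.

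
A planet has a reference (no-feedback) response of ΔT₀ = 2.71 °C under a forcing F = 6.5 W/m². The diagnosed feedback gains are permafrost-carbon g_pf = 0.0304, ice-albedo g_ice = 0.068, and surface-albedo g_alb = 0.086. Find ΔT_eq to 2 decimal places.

3.32 °C

Total gain g = 0.0304 + 0.068 + 0.086 = 0.1844.
Amplification A = 1/(1 − 0.1844) = 1.226.
ΔT = 2.71 × 1.226 = 3.32 °C.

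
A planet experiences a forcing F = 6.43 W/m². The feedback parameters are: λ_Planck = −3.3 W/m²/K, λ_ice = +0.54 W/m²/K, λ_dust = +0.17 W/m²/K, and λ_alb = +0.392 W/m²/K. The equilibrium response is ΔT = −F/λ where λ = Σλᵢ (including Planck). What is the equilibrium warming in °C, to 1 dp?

Net feedback parameter λ = (−3.3) + (+0.54) + (+0.17) + (+0.392) = -2.198 W/m²/K.
ΔT = −F/λ = −6.43/(-2.198) = 2.9 °C.

2.9 °C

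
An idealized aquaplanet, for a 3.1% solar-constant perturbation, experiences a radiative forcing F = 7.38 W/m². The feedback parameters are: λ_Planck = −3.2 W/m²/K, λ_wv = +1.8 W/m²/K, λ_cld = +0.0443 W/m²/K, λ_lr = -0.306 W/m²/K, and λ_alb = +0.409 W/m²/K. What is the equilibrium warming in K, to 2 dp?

Net feedback parameter λ = (−3.2) + (+1.8) + (+0.0443) + (-0.306) + (+0.409) = -1.2527 W/m²/K.
ΔT = −F/λ = −7.38/(-1.2527) = 5.89 K.

5.89 K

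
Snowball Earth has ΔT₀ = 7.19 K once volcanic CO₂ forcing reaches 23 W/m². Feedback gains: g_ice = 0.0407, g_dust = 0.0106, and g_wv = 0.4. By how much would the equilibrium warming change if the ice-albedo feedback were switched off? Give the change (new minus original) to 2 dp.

Original: g = 0.4513, ΔT = 7.19/(1−0.4513) = 13.1037 K.
Without ice-albedo: g' = 0.4106, ΔT' = 7.19/(1−0.4106) = 12.1988 K.
Change = 12.1988 − 13.1037 = -0.90 K.

-0.90 K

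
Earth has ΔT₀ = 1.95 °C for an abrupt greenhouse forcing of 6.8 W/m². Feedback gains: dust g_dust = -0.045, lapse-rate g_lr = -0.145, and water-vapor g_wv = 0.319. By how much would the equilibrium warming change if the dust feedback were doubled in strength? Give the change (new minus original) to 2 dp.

Original: g = 0.129, ΔT = 1.95/(1−0.129) = 2.2388 °C.
With doubled dust: g' = 0.084, ΔT' = 1.95/(1−0.084) = 2.1288 °C.
Change = 2.1288 − 2.2388 = -0.11 °C.

-0.11 °C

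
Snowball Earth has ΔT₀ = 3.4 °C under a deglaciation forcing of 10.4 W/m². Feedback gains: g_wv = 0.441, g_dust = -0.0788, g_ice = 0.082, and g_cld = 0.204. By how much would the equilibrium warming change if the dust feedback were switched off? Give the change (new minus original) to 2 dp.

2.79 °C

Original: g = 0.6482, ΔT = 3.4/(1−0.6482) = 9.6646 °C.
Without dust: g' = 0.727, ΔT' = 3.4/(1−0.727) = 12.4542 °C.
Change = 12.4542 − 9.6646 = 2.79 °C.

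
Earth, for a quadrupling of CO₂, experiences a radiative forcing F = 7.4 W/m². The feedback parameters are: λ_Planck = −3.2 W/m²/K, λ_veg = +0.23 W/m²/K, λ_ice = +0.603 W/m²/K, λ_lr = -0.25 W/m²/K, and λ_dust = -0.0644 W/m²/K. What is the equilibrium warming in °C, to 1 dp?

Net feedback parameter λ = (−3.2) + (+0.23) + (+0.603) + (-0.25) + (-0.0644) = -2.6814 W/m²/K.
ΔT = −F/λ = −7.4/(-2.6814) = 2.8 °C.

2.8 °C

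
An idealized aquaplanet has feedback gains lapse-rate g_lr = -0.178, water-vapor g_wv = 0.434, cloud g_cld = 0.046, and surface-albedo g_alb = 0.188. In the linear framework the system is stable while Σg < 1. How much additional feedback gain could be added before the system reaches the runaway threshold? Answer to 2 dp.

0.51

Current total gain = -0.178 + 0.434 + 0.046 + 0.188 = 0.49.
Margin to runaway = 1 − 0.49 = 0.51.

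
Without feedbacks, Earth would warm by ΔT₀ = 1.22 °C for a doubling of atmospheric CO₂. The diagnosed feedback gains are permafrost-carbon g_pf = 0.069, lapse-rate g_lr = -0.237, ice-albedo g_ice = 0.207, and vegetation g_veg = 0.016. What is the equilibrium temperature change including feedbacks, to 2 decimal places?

Total gain g = 0.069 − 0.237 + 0.207 + 0.016 = 0.055.
Amplification A = 1/(1 − 0.055) = 1.058.
ΔT = 1.22 × 1.058 = 1.29 °C.

1.29 °C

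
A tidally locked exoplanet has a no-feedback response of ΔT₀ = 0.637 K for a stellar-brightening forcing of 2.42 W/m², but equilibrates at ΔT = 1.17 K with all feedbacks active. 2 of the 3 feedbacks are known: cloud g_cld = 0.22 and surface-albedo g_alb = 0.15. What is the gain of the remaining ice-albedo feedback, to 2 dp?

0.09

Amplification A = ΔT/ΔT₀ = 1.17/0.637 = 1.837.
Total gain g = 1 − 1/A = 1 − 1/1.837 = 0.4556.
Known gains sum to 0.22 + 0.15 = 0.37.
g_ice = 0.4556 − 0.37 = 0.09.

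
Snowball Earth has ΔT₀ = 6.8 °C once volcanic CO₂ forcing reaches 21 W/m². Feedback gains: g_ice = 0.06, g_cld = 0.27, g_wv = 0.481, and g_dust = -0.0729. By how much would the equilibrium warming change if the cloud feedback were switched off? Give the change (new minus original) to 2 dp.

Original: g = 0.7381, ΔT = 6.8/(1−0.7381) = 25.9641 °C.
Without cloud: g' = 0.4681, ΔT' = 6.8/(1−0.4681) = 12.7844 °C.
Change = 12.7844 − 25.9641 = -13.18 °C.

-13.18 °C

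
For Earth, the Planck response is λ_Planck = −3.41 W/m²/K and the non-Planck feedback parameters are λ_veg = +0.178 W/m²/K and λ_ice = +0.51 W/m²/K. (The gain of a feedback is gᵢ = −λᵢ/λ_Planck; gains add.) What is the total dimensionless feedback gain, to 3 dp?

0.202

Convert to gains: g_veg = 0.178/3.41 = 0.0522; g_ice = 0.51/3.41 = 0.1496.
Total gain g = 0.2018.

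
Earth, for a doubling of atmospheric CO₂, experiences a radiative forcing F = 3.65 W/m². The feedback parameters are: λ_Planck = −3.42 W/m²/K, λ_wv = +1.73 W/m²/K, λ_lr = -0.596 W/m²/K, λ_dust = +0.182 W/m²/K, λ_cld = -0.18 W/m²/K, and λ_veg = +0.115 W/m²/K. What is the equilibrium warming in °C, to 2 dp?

1.68 °C

Net feedback parameter λ = (−3.42) + (+1.73) + (-0.596) + (+0.182) + (-0.18) + (+0.115) = -2.169 W/m²/K.
ΔT = −F/λ = −3.65/(-2.169) = 1.68 °C.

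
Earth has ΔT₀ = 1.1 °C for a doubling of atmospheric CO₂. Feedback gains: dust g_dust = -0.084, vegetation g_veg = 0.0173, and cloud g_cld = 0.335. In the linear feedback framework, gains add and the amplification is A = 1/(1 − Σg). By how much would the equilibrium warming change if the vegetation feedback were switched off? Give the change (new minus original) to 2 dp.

Original: g = 0.2683, ΔT = 1.1/(1−0.2683) = 1.5033 °C.
Without vegetation: g' = 0.251, ΔT' = 1.1/(1−0.251) = 1.4686 °C.
Change = 1.4686 − 1.5033 = -0.03 °C.

-0.03 °C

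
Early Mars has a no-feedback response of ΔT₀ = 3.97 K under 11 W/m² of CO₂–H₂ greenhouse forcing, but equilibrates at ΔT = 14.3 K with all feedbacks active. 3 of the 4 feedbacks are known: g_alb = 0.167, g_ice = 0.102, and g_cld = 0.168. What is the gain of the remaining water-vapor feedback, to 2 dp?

0.29

Amplification A = ΔT/ΔT₀ = 14.3/3.97 = 3.602.
Total gain g = 1 − 1/A = 1 − 1/3.602 = 0.7224.
Known gains sum to 0.167 + 0.102 + 0.168 = 0.437.
g_wv = 0.7224 − 0.437 = 0.29.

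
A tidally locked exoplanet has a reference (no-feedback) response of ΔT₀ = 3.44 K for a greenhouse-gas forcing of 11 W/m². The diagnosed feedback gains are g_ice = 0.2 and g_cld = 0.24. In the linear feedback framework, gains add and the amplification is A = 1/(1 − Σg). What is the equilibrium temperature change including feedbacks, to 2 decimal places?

6.14 K

Total gain g = 0.2 + 0.24 = 0.44.
Amplification A = 1/(1 − 0.44) = 1.786.
ΔT = 3.44 × 1.786 = 6.14 K.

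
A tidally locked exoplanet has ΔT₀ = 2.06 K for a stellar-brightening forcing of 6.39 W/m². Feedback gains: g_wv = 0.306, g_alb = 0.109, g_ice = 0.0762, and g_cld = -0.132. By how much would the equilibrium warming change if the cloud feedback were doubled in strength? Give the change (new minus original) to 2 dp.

Original: g = 0.3592, ΔT = 2.06/(1−0.3592) = 3.2147 K.
With doubled cloud: g' = 0.2272, ΔT' = 2.06/(1−0.2272) = 2.6656 K.
Change = 2.6656 − 3.2147 = -0.55 K.

-0.55 K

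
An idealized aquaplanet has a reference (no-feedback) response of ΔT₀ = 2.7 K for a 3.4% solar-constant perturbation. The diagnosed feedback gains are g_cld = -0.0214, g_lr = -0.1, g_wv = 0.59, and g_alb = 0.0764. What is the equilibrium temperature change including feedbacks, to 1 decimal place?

Total gain g = -0.0214 − 0.1 + 0.59 + 0.0764 = 0.545.
Amplification A = 1/(1 − 0.545) = 2.198.
ΔT = 2.7 × 2.198 = 5.9 K.

5.9 K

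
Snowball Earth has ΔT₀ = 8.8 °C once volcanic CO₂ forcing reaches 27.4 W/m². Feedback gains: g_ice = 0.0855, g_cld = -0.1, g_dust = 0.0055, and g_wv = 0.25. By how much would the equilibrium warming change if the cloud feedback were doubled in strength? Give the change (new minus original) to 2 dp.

-1.35 °C

Original: g = 0.241, ΔT = 8.8/(1−0.241) = 11.5942 °C.
With doubled cloud: g' = 0.141, ΔT' = 8.8/(1−0.141) = 10.2445 °C.
Change = 10.2445 − 11.5942 = -1.35 °C.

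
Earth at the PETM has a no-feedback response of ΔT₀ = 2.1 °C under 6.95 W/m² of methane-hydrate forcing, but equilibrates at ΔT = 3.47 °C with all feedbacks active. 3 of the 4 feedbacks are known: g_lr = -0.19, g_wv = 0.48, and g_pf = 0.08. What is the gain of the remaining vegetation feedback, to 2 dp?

Amplification A = ΔT/ΔT₀ = 3.47/2.1 = 1.652.
Total gain g = 1 − 1/A = 1 − 1/1.652 = 0.3947.
Known gains sum to -0.19 + 0.48 + 0.08 = 0.37.
g_veg = 0.3947 − 0.37 = 0.02.

0.02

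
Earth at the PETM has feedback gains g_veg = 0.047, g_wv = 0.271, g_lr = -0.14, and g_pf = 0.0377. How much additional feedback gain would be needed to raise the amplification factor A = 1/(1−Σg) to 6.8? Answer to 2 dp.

Current total gain = 0.2157.
Target gain for A = 6.8: g* = 1 − 1/6.8 = 0.8529.
Additional gain needed = 0.8529 − 0.2157 = 0.64.

0.64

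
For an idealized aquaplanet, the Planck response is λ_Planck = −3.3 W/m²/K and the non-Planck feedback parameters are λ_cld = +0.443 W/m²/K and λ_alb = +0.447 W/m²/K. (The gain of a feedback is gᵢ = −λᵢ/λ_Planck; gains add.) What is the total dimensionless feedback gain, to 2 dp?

0.27

Convert to gains: g_cld = 0.443/3.3 = 0.1342; g_alb = 0.447/3.3 = 0.1355.
Total gain g = 0.2697.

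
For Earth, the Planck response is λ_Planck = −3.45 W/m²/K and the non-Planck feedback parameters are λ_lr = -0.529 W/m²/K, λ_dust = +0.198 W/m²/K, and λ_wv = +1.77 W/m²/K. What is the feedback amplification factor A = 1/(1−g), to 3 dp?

1.716

Convert to gains: g_lr = -0.529/3.45 = -0.1533; g_dust = 0.198/3.45 = 0.05739; g_wv = 1.77/3.45 = 0.513.
Total gain g = 0.41709.
A = 1/(1 − 0.41709) = 1.716.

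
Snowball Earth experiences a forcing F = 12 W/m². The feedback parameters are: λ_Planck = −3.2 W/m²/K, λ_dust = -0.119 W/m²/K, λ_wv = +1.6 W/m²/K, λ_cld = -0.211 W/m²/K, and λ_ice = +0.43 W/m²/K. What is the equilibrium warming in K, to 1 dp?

8.0 K

Net feedback parameter λ = (−3.2) + (-0.119) + (+1.6) + (-0.211) + (+0.43) = -1.5 W/m²/K.
ΔT = −F/λ = −12/(-1.5) = 8.0 K.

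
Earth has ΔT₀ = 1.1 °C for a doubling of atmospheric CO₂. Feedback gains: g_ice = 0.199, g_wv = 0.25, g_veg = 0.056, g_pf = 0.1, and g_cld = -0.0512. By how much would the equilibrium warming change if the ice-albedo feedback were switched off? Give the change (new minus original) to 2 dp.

Original: g = 0.5538, ΔT = 1.1/(1−0.5538) = 2.4653 °C.
Without ice-albedo: g' = 0.3548, ΔT' = 1.1/(1−0.3548) = 1.7049 °C.
Change = 1.7049 − 2.4653 = -0.76 °C.

-0.76 °C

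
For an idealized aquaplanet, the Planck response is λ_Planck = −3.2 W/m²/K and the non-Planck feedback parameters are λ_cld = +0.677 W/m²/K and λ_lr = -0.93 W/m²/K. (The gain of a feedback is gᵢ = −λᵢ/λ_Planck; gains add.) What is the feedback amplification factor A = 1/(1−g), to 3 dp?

0.927

Convert to gains: g_cld = 0.677/3.2 = 0.2116; g_lr = -0.93/3.2 = -0.2906.
Total gain g = -0.079.
A = 1/(1 + 0.079) = 0.927.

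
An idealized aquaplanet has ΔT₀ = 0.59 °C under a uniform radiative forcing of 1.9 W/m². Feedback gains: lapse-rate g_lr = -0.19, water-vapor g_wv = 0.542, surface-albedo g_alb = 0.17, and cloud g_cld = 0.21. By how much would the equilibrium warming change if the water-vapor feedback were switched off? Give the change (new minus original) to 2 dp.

-1.47 °C

Original: g = 0.732, ΔT = 0.59/(1−0.732) = 2.2015 °C.
Without water-vapor: g' = 0.19, ΔT' = 0.59/(1−0.19) = 0.7284 °C.
Change = 0.7284 − 2.2015 = -1.47 °C.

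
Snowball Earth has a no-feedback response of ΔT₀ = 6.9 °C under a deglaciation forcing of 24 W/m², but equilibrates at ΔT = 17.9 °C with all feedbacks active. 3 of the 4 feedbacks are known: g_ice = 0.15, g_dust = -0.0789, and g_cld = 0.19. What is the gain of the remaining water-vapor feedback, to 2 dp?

Amplification A = ΔT/ΔT₀ = 17.9/6.9 = 2.594.
Total gain g = 1 − 1/A = 1 − 1/2.594 = 0.6145.
Known gains sum to 0.15 − 0.0789 + 0.19 = 0.2611.
g_wv = 0.6145 − 0.2611 = 0.35.

0.35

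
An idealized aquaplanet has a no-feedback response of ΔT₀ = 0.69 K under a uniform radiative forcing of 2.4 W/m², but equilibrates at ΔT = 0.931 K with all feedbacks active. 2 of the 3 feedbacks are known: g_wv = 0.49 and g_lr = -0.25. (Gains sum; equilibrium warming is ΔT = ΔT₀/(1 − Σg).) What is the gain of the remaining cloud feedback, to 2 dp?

Amplification A = ΔT/ΔT₀ = 0.931/0.69 = 1.349.
Total gain g = 1 − 1/A = 1 − 1/1.349 = 0.2587.
Known gains sum to 0.49 − 0.25 = 0.24.
g_cld = 0.2587 − 0.24 = 0.02.

0.02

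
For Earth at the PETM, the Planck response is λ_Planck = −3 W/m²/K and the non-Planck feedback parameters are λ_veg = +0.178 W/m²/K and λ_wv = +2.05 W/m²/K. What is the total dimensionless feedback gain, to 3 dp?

0.743

Convert to gains: g_veg = 0.178/3 = 0.05933; g_wv = 2.05/3 = 0.6833.
Total gain g = 0.74263.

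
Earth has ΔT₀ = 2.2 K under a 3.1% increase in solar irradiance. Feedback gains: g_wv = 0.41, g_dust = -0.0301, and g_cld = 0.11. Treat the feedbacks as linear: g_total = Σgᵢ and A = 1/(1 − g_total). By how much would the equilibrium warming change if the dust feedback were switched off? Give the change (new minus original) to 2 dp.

0.27 K

Original: g = 0.4899, ΔT = 2.2/(1−0.4899) = 4.3129 K.
Without dust: g' = 0.52, ΔT' = 2.2/(1−0.52) = 4.5833 K.
Change = 4.5833 − 4.3129 = 0.27 K.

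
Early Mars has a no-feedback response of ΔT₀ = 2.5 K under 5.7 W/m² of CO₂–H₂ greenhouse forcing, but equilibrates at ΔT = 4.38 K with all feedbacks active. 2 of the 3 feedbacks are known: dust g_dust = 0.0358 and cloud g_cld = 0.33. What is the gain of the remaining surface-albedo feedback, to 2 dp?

Amplification A = ΔT/ΔT₀ = 4.38/2.5 = 1.752.
Total gain g = 1 − 1/A = 1 − 1/1.752 = 0.4292.
Known gains sum to 0.0358 + 0.33 = 0.3658.
g_alb = 0.4292 − 0.3658 = 0.06.

0.06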